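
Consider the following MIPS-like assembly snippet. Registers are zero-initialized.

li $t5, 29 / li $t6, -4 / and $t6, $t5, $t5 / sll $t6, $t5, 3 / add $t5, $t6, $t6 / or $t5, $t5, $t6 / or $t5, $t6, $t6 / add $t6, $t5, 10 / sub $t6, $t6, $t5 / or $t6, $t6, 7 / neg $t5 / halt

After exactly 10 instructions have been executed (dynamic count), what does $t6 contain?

li $t5, 29 → $t5=29
li $t6, -4 → $t6=-4
and $t6, $t5, $t5 → $t6=29&29=29
sll $t6, $t5, 3 → $t6=29<<3=232
add $t5, $t6, $t6 → $t5=232+232=464
or $t5, $t5, $t6 → $t5=464|232=504
or $t5, $t6, $t6 → $t5=232|232=232
add $t6, $t5, 10 → $t6=232+10=242
sub $t6, $t6, $t5 → $t6=242-232=10
or $t6, $t6, 7 → $t6=10|7=15
After step 10: $t6 = 15.

15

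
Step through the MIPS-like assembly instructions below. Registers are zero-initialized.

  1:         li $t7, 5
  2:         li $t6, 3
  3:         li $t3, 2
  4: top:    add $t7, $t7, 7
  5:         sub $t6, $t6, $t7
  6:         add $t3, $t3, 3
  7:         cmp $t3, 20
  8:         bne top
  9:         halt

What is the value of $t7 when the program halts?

47

$t7=5
$t6=3
$t3=2
$t7=5+7=12
$t6=3-12=-9
$t3=2+3=5
cmp $t3, 20  (cmp 5,20)
bne top: taken
$t7=12+7=19
$t6=(-9)-19=-28
$t3=5+3=8
cmp $t3, 20  (cmp 8,20)
bne top: taken
$t7=19+7=26
$t6=(-28)-26=-54
$t3=8+3=11
cmp $t3, 20  (cmp 11,20)
bne top: taken
$t7=26+7=33
$t6=(-54)-33=-87
$t3=11+3=14
cmp $t3, 20  (cmp 14,20)
bne top: taken
$t7=33+7=40
$t6=(-87)-40=-127
$t3=14+3=17
cmp $t3, 20  (cmp 17,20)
bne top: taken
$t7=40+7=47
$t6=(-127)-47=-174
$t3=17+3=20
cmp $t3, 20  (cmp 20,20)
bne top: not taken
halt.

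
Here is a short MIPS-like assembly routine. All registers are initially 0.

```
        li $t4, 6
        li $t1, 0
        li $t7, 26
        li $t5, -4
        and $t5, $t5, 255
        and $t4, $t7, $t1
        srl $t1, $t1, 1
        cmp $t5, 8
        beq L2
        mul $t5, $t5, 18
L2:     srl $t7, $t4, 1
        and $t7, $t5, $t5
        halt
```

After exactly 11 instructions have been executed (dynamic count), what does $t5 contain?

$t4=6
$t1=0
$t7=26
$t5=-4
$t5=(-4)&255=252
$t4=26&0=0
$t1=0>>1=0
cmp $t5, 8  (cmp 252,8)
beq L2: not taken
$t5=252*18=4536
$t7=0>>1=0
After step 11: $t5 = 4536.

4536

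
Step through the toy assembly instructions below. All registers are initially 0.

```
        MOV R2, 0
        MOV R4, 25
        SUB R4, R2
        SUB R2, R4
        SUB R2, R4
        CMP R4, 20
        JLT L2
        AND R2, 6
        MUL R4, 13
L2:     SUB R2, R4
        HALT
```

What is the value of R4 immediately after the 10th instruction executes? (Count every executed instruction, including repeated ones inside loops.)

325

R2=0
R4=25
R4=25-0=25
R2=0-25=-25
R2=(-25)-25=-50
CMP R4, 20  (cmp 25,20)
JLT L2: not taken
R2=(-50)&6=6
R4=25*13=325
R2=6-325=-319
After step 10: R4 = 325.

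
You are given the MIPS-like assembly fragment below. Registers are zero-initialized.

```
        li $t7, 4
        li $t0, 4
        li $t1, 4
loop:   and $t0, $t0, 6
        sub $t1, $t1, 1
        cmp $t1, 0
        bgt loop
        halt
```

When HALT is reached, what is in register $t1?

after li $t7, 4: $t7=4
after li $t0, 4: $t0=4
after li $t1, 4: $t1=4
after and $t0, $t0, 6: $t0=4&6=4
after sub $t1, $t1, 1: $t1=4-1=3
cmp $t1, 0  (cmp 3,0)
bgt loop: taken
after and $t0, $t0, 6: $t0=4&6=4
after sub $t1, $t1, 1: $t1=3-1=2
cmp $t1, 0  (cmp 2,0)
bgt loop: taken
after and $t0, $t0, 6: $t0=4&6=4
after sub $t1, $t1, 1: $t1=2-1=1
cmp $t1, 0  (cmp 1,0)
bgt loop: taken
after and $t0, $t0, 6: $t0=4&6=4
after sub $t1, $t1, 1: $t1=1-1=0
cmp $t1, 0  (cmp 0,0)
bgt loop: not taken
halt.

0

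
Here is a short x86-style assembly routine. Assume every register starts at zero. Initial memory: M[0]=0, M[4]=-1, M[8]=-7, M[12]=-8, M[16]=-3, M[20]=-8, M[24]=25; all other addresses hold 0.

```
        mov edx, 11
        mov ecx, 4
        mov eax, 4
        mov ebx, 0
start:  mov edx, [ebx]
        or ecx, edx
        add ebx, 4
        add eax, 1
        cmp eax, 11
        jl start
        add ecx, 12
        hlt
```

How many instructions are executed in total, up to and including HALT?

after mov edx, 11: edx=11
after mov ecx, 4: ecx=4
after mov eax, 4: eax=4
after mov ebx, 0: ebx=0
after mov edx, [ebx]: edx=M[0]=0
after or ecx, edx: ecx=4|0=4
after add ebx, 4: ebx=0+4=4
after add eax, 1: eax=4+1=5
cmp eax, 11  (cmp 5,11)
jl start: taken
after mov edx, [ebx]: edx=M[4]=-1
after or ecx, edx: ecx=4|(-1)=-1
after add ebx, 4: ebx=4+4=8
after add eax, 1: eax=5+1=6
cmp eax, 11  (cmp 6,11)
jl start: taken
after mov edx, [ebx]: edx=M[8]=-7
after or ecx, edx: ecx=(-1)|(-7)=-1
after add ebx, 4: ebx=8+4=12
after add eax, 1: eax=6+1=7
cmp eax, 11  (cmp 7,11)
jl start: taken
after mov edx, [ebx]: edx=M[12]=-8
after or ecx, edx: ecx=(-1)|(-8)=-1
after add ebx, 4: ebx=12+4=16
after add eax, 1: eax=7+1=8
cmp eax, 11  (cmp 8,11)
jl start: taken
after mov edx, [ebx]: edx=M[16]=-3
after or ecx, edx: ecx=(-1)|(-3)=-1
after add ebx, 4: ebx=16+4=20
after add eax, 1: eax=8+1=9
cmp eax, 11  (cmp 9,11)
jl start: taken
after mov edx, [ebx]: edx=M[20]=-8
after or ecx, edx: ecx=(-1)|(-8)=-1
after add ebx, 4: ebx=20+4=24
after add eax, 1: eax=9+1=10
cmp eax, 11  (cmp 10,11)
jl start: taken
after mov edx, [ebx]: edx=M[24]=25
after or ecx, edx: ecx=(-1)|25=-1
after add ebx, 4: ebx=24+4=28
after add eax, 1: eax=10+1=11
cmp eax, 11  (cmp 11,11)
jl start: not taken
after add ecx, 12: ecx=(-1)+12=11
halt.
Total executed instructions: 48.

48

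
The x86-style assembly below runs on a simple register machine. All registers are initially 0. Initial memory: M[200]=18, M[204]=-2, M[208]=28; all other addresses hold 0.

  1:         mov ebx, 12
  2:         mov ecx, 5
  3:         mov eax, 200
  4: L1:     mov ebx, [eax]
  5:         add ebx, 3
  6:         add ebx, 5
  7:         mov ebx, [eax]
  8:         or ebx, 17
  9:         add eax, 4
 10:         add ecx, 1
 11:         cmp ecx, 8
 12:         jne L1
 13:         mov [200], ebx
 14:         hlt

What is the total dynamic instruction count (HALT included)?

32

after mov ebx, 12: ebx=12
after mov ecx, 5: ecx=5
after mov eax, 200: eax=200
after mov ebx, [eax]: ebx=M[200]=18
after add ebx, 3: ebx=18+3=21
after add ebx, 5: ebx=21+5=26
after mov ebx, [eax]: ebx=M[200]=18
after or ebx, 17: ebx=18|17=19
after add eax, 4: eax=200+4=204
after add ecx, 1: ecx=5+1=6
cmp ecx, 8  (cmp 6,8)
jne L1: taken
after mov ebx, [eax]: ebx=M[204]=-2
after add ebx, 3: ebx=(-2)+3=1
after add ebx, 5: ebx=1+5=6
after mov ebx, [eax]: ebx=M[204]=-2
after or ebx, 17: ebx=(-2)|17=-1
after add eax, 4: eax=204+4=208
after add ecx, 1: ecx=6+1=7
cmp ecx, 8  (cmp 7,8)
jne L1: taken
after mov ebx, [eax]: ebx=M[208]=28
after add ebx, 3: ebx=28+3=31
after add ebx, 5: ebx=31+5=36
after mov ebx, [eax]: ebx=M[208]=28
after or ebx, 17: ebx=28|17=29
after add eax, 4: eax=208+4=212
after add ecx, 1: ecx=7+1=8
cmp ecx, 8  (cmp 8,8)
jne L1: not taken
mov [200], ebx → M[200]=29
halt.
Total executed instructions: 32.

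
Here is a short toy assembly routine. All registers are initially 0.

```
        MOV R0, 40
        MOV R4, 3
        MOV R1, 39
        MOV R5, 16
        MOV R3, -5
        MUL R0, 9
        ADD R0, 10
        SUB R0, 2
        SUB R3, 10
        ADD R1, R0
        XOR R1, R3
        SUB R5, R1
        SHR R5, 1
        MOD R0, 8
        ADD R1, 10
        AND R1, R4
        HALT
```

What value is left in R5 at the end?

R0=40
R4=3
R1=39
R5=16
R3=-5
R0=40*9=360
R0=360+10=370
R0=370-2=368
R3=(-5)-10=-15
R1=39+368=407
R1=407^(-15)=-410
R5=16-(-410)=426
R5=426>>1=213
R0=368%8=0
R1=(-410)+10=-400
R1=(-400)&3=0
halt.

213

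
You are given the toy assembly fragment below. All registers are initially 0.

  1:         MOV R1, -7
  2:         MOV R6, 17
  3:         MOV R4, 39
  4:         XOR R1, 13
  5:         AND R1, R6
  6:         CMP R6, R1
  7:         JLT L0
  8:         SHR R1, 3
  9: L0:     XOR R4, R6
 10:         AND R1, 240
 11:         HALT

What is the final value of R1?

0

after MOV R1, -7: R1=-7
after MOV R6, 17: R6=17
after MOV R4, 39: R4=39
after XOR R1, 13: R1=(-7)^13=-12
after AND R1, R6: R1=(-12)&17=16
CMP R6, R1  (cmp 17,16)
JLT L0: not taken
after SHR R1, 3: R1=16>>3=2
after XOR R4, R6: R4=39^17=54
after AND R1, 240: R1=2&240=0
halt.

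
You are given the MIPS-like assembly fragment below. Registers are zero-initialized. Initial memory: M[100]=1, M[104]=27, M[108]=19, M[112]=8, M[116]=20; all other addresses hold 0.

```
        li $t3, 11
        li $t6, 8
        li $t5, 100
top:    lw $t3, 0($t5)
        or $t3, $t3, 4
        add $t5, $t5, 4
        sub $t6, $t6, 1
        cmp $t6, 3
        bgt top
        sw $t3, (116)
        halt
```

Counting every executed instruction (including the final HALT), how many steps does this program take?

li $t3, 11 → $t3=11
li $t6, 8 → $t6=8
li $t5, 100 → $t5=100
lw $t3, 0($t5) → $t3=M[100]=1
or $t3, $t3, 4 → $t3=1|4=5
add $t5, $t5, 4 → $t5=100+4=104
sub $t6, $t6, 1 → $t6=8-1=7
cmp $t6, 3  (cmp 7,3)
bgt top: taken
lw $t3, 0($t5) → $t3=M[104]=27
or $t3, $t3, 4 → $t3=27|4=31
add $t5, $t5, 4 → $t5=104+4=108
sub $t6, $t6, 1 → $t6=7-1=6
cmp $t6, 3  (cmp 6,3)
bgt top: taken
lw $t3, 0($t5) → $t3=M[108]=19
or $t3, $t3, 4 → $t3=19|4=23
add $t5, $t5, 4 → $t5=108+4=112
sub $t6, $t6, 1 → $t6=6-1=5
cmp $t6, 3  (cmp 5,3)
bgt top: taken
lw $t3, 0($t5) → $t3=M[112]=8
or $t3, $t3, 4 → $t3=8|4=12
add $t5, $t5, 4 → $t5=112+4=116
sub $t6, $t6, 1 → $t6=5-1=4
cmp $t6, 3  (cmp 4,3)
bgt top: taken
lw $t3, 0($t5) → $t3=M[116]=20
or $t3, $t3, 4 → $t3=20|4=20
add $t5, $t5, 4 → $t5=116+4=120
sub $t6, $t6, 1 → $t6=4-1=3
cmp $t6, 3  (cmp 3,3)
bgt top: not taken
sw $t3, (116) → M[116]=20
halt.
Total executed instructions: 35.

35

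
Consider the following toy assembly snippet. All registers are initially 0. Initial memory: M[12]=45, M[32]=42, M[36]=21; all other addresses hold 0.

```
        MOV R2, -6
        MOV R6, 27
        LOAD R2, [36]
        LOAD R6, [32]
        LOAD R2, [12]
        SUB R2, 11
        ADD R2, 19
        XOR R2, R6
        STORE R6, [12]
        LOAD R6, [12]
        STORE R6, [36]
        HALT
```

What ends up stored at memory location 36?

42

R2=-6
R6=27
R2=M[36]=21
R6=M[32]=42
R2=M[12]=45
R2=45-11=34
R2=34+19=53
R2=53^42=31
STORE R6, [12] → M[12]=42
R6=M[12]=42
STORE R6, [36] → M[36]=42
halt.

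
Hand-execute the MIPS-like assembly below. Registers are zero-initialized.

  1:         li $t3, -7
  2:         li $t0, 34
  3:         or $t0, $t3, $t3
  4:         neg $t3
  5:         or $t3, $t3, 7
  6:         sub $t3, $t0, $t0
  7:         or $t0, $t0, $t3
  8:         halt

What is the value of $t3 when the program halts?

$t3=-7
$t0=34
$t0=(-7)|(-7)=-7
$t3=-(-7)=7
$t3=7|7=7
$t3=(-7)-(-7)=0
$t0=(-7)|0=-7
halt.

0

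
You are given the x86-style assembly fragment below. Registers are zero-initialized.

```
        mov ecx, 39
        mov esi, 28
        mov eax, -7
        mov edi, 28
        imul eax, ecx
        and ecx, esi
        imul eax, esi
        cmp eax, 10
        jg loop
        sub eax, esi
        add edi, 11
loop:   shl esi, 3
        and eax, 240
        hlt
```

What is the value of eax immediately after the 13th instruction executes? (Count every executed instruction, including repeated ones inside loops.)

0

mov ecx, 39 → ecx=39
mov esi, 28 → esi=28
mov eax, -7 → eax=-7
mov edi, 28 → edi=28
imul eax, ecx → eax=(-7)*39=-273
and ecx, esi → ecx=39&28=4
imul eax, esi → eax=(-273)*28=-7644
cmp eax, 10  (cmp -7644,10)
jg loop: not taken
sub eax, esi → eax=(-7644)-28=-7672
add edi, 11 → edi=28+11=39
shl esi, 3 → esi=28<<3=224
and eax, 240 → eax=(-7672)&240=0
After step 13: eax = 0.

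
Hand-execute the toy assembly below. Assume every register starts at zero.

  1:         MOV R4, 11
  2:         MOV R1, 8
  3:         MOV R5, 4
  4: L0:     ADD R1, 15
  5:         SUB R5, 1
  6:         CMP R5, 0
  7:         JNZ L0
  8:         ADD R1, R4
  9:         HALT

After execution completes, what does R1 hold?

after MOV R4, 11: R4=11
after MOV R1, 8: R1=8
after MOV R5, 4: R5=4
after ADD R1, 15: R1=8+15=23
after SUB R5, 1: R5=4-1=3
CMP R5, 0  (cmp 3,0)
JNZ L0: taken
after ADD R1, 15: R1=23+15=38
after SUB R5, 1: R5=3-1=2
CMP R5, 0  (cmp 2,0)
JNZ L0: taken
after ADD R1, 15: R1=38+15=53
after SUB R5, 1: R5=2-1=1
CMP R5, 0  (cmp 1,0)
JNZ L0: taken
after ADD R1, 15: R1=53+15=68
after SUB R5, 1: R5=1-1=0
CMP R5, 0  (cmp 0,0)
JNZ L0: not taken
after ADD R1, R4: R1=68+11=79
halt.

79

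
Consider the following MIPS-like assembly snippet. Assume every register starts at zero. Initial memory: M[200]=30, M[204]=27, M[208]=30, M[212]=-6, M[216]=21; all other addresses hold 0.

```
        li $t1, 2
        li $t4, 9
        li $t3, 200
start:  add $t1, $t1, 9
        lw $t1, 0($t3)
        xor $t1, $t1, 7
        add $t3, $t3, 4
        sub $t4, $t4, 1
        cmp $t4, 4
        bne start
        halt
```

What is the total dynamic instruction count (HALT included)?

39

after li $t1, 2: $t1=2
after li $t4, 9: $t4=9
after li $t3, 200: $t3=200
after add $t1, $t1, 9: $t1=2+9=11
after lw $t1, 0($t3): $t1=M[200]=30
after xor $t1, $t1, 7: $t1=30^7=25
after add $t3, $t3, 4: $t3=200+4=204
after sub $t4, $t4, 1: $t4=9-1=8
cmp $t4, 4  (cmp 8,4)
bne start: taken
after add $t1, $t1, 9: $t1=25+9=34
after lw $t1, 0($t3): $t1=M[204]=27
after xor $t1, $t1, 7: $t1=27^7=28
after add $t3, $t3, 4: $t3=204+4=208
after sub $t4, $t4, 1: $t4=8-1=7
cmp $t4, 4  (cmp 7,4)
bne start: taken
after add $t1, $t1, 9: $t1=28+9=37
after lw $t1, 0($t3): $t1=M[208]=30
after xor $t1, $t1, 7: $t1=30^7=25
after add $t3, $t3, 4: $t3=208+4=212
after sub $t4, $t4, 1: $t4=7-1=6
cmp $t4, 4  (cmp 6,4)
bne start: taken
after add $t1, $t1, 9: $t1=25+9=34
after lw $t1, 0($t3): $t1=M[212]=-6
after xor $t1, $t1, 7: $t1=(-6)^7=-3
after add $t3, $t3, 4: $t3=212+4=216
after sub $t4, $t4, 1: $t4=6-1=5
cmp $t4, 4  (cmp 5,4)
bne start: taken
after add $t1, $t1, 9: $t1=(-3)+9=6
after lw $t1, 0($t3): $t1=M[216]=21
after xor $t1, $t1, 7: $t1=21^7=18
after add $t3, $t3, 4: $t3=216+4=220
after sub $t4, $t4, 1: $t4=5-1=4
cmp $t4, 4  (cmp 4,4)
bne start: not taken
halt.
Total executed instructions: 39.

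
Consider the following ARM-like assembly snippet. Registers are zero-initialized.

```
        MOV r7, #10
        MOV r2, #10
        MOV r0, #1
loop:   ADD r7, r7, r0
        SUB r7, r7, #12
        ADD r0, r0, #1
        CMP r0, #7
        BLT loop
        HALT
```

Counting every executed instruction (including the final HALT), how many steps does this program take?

after MOV r7, #10: r7=10
after MOV r2, #10: r2=10
after MOV r0, #1: r0=1
after ADD r7, r7, r0: r7=10+1=11
after SUB r7, r7, #12: r7=11-12=-1
after ADD r0, r0, #1: r0=1+1=2
CMP r0, #7  (cmp 2,7)
BLT loop: taken
after ADD r7, r7, r0: r7=(-1)+2=1
after SUB r7, r7, #12: r7=1-12=-11
after ADD r0, r0, #1: r0=2+1=3
CMP r0, #7  (cmp 3,7)
BLT loop: taken
after ADD r7, r7, r0: r7=(-11)+3=-8
after SUB r7, r7, #12: r7=(-8)-12=-20
after ADD r0, r0, #1: r0=3+1=4
CMP r0, #7  (cmp 4,7)
BLT loop: taken
after ADD r7, r7, r0: r7=(-20)+4=-16
after SUB r7, r7, #12: r7=(-16)-12=-28
after ADD r0, r0, #1: r0=4+1=5
CMP r0, #7  (cmp 5,7)
BLT loop: taken
after ADD r7, r7, r0: r7=(-28)+5=-23
after SUB r7, r7, #12: r7=(-23)-12=-35
after ADD r0, r0, #1: r0=5+1=6
CMP r0, #7  (cmp 6,7)
BLT loop: taken
after ADD r7, r7, r0: r7=(-35)+6=-29
after SUB r7, r7, #12: r7=(-29)-12=-41
after ADD r0, r0, #1: r0=6+1=7
CMP r0, #7  (cmp 7,7)
BLT loop: not taken
halt.
Total executed instructions: 34.

34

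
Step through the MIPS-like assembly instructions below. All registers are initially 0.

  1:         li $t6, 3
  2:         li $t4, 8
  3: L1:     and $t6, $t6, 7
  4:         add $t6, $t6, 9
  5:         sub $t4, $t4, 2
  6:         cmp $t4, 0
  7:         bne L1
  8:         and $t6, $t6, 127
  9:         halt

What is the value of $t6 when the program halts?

after li $t6, 3: $t6=3
after li $t4, 8: $t4=8
after and $t6, $t6, 7: $t6=3&7=3
after add $t6, $t6, 9: $t6=3+9=12
after sub $t4, $t4, 2: $t4=8-2=6
cmp $t4, 0  (cmp 6,0)
bne L1: taken
after and $t6, $t6, 7: $t6=12&7=4
after add $t6, $t6, 9: $t6=4+9=13
after sub $t4, $t4, 2: $t4=6-2=4
cmp $t4, 0  (cmp 4,0)
bne L1: taken
after and $t6, $t6, 7: $t6=13&7=5
after add $t6, $t6, 9: $t6=5+9=14
after sub $t4, $t4, 2: $t4=4-2=2
cmp $t4, 0  (cmp 2,0)
bne L1: taken
after and $t6, $t6, 7: $t6=14&7=6
after add $t6, $t6, 9: $t6=6+9=15
after sub $t4, $t4, 2: $t4=2-2=0
cmp $t4, 0  (cmp 0,0)
bne L1: not taken
after and $t6, $t6, 127: $t6=15&127=15
halt.

15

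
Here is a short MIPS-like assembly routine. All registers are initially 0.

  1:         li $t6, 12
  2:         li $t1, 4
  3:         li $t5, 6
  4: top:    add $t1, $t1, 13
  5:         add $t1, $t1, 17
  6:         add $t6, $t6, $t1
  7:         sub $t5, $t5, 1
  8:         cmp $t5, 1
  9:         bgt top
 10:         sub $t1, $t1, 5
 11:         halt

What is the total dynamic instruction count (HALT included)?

after li $t6, 12: $t6=12
after li $t1, 4: $t1=4
after li $t5, 6: $t5=6
after add $t1, $t1, 13: $t1=4+13=17
after add $t1, $t1, 17: $t1=17+17=34
after add $t6, $t6, $t1: $t6=12+34=46
after sub $t5, $t5, 1: $t5=6-1=5
cmp $t5, 1  (cmp 5,1)
bgt top: taken
after add $t1, $t1, 13: $t1=34+13=47
after add $t1, $t1, 17: $t1=47+17=64
after add $t6, $t6, $t1: $t6=46+64=110
after sub $t5, $t5, 1: $t5=5-1=4
cmp $t5, 1  (cmp 4,1)
bgt top: taken
after add $t1, $t1, 13: $t1=64+13=77
after add $t1, $t1, 17: $t1=77+17=94
after add $t6, $t6, $t1: $t6=110+94=204
after sub $t5, $t5, 1: $t5=4-1=3
cmp $t5, 1  (cmp 3,1)
bgt top: taken
after add $t1, $t1, 13: $t1=94+13=107
after add $t1, $t1, 17: $t1=107+17=124
after add $t6, $t6, $t1: $t6=204+124=328
after sub $t5, $t5, 1: $t5=3-1=2
cmp $t5, 1  (cmp 2,1)
bgt top: taken
after add $t1, $t1, 13: $t1=124+13=137
after add $t1, $t1, 17: $t1=137+17=154
after add $t6, $t6, $t1: $t6=328+154=482
after sub $t5, $t5, 1: $t5=2-1=1
cmp $t5, 1  (cmp 1,1)
bgt top: not taken
after sub $t1, $t1, 5: $t1=154-5=149
halt.
Total executed instructions: 35.

35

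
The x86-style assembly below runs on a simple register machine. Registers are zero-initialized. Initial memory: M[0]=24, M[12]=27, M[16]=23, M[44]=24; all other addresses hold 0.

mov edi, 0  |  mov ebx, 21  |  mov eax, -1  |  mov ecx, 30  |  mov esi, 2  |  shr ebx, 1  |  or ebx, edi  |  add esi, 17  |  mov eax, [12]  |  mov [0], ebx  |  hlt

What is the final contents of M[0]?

after mov edi, 0: edi=0
after mov ebx, 21: ebx=21
after mov eax, -1: eax=-1
after mov ecx, 30: ecx=30
after mov esi, 2: esi=2
after shr ebx, 1: ebx=21>>1=10
after or ebx, edi: ebx=10|0=10
after add esi, 17: esi=2+17=19
after mov eax, [12]: eax=M[12]=27
mov [0], ebx → M[0]=10
halt.

10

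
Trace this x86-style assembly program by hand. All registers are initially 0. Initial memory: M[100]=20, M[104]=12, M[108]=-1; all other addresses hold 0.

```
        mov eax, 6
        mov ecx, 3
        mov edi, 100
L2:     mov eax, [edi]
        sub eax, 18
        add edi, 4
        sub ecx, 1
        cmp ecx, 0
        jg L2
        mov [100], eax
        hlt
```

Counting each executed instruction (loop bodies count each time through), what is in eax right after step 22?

eax=6
ecx=3
edi=100
eax=M[100]=20
eax=20-18=2
edi=100+4=104
ecx=3-1=2
cmp ecx, 0  (cmp 2,0)
jg L2: taken
eax=M[104]=12
eax=12-18=-6
edi=104+4=108
ecx=2-1=1
cmp ecx, 0  (cmp 1,0)
jg L2: taken
eax=M[108]=-1
eax=(-1)-18=-19
edi=108+4=112
ecx=1-1=0
cmp ecx, 0  (cmp 0,0)
jg L2: not taken
mov [100], eax → M[100]=-19
After step 22: eax = -19.

-19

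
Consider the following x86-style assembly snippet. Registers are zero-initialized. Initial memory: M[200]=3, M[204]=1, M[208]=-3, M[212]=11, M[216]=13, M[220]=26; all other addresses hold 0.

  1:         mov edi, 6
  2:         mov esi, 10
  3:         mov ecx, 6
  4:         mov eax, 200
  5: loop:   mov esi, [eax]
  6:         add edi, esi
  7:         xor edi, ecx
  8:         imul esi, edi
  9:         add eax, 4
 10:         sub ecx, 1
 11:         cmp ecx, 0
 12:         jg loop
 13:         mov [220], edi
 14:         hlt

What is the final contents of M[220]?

mov edi, 6 → edi=6
mov esi, 10 → esi=10
mov ecx, 6 → ecx=6
mov eax, 200 → eax=200
mov esi, [eax] → esi=M[200]=3
add edi, esi → edi=6+3=9
xor edi, ecx → edi=9^6=15
imul esi, edi → esi=3*15=45
add eax, 4 → eax=200+4=204
sub ecx, 1 → ecx=6-1=5
cmp ecx, 0  (cmp 5,0)
jg loop: taken
mov esi, [eax] → esi=M[204]=1
add edi, esi → edi=15+1=16
xor edi, ecx → edi=16^5=21
imul esi, edi → esi=1*21=21
add eax, 4 → eax=204+4=208
sub ecx, 1 → ecx=5-1=4
cmp ecx, 0  (cmp 4,0)
jg loop: taken
mov esi, [eax] → esi=M[208]=-3
add edi, esi → edi=21+(-3)=18
xor edi, ecx → edi=18^4=22
imul esi, edi → esi=(-3)*22=-66
add eax, 4 → eax=208+4=212
sub ecx, 1 → ecx=4-1=3
cmp ecx, 0  (cmp 3,0)
jg loop: taken
mov esi, [eax] → esi=M[212]=11
add edi, esi → edi=22+11=33
xor edi, ecx → edi=33^3=34
imul esi, edi → esi=11*34=374
add eax, 4 → eax=212+4=216
sub ecx, 1 → ecx=3-1=2
cmp ecx, 0  (cmp 2,0)
jg loop: taken
mov esi, [eax] → esi=M[216]=13
add edi, esi → edi=34+13=47
xor edi, ecx → edi=47^2=45
imul esi, edi → esi=13*45=585
add eax, 4 → eax=216+4=220
sub ecx, 1 → ecx=2-1=1
cmp ecx, 0  (cmp 1,0)
jg loop: taken
mov esi, [eax] → esi=M[220]=26
add edi, esi → edi=45+26=71
xor edi, ecx → edi=71^1=70
imul esi, edi → esi=26*70=1820
add eax, 4 → eax=220+4=224
sub ecx, 1 → ecx=1-1=0
cmp ecx, 0  (cmp 0,0)
jg loop: not taken
mov [220], edi → M[220]=70
halt.

70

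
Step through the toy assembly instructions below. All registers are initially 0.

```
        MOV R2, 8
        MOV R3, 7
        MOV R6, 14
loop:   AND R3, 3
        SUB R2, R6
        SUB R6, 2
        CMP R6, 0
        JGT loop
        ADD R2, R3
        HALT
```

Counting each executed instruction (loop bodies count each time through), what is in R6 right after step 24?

6

after MOV R2, 8: R2=8
after MOV R3, 7: R3=7
after MOV R6, 14: R6=14
after AND R3, 3: R3=7&3=3
after SUB R2, R6: R2=8-14=-6
after SUB R6, 2: R6=14-2=12
CMP R6, 0  (cmp 12,0)
JGT loop: taken
after AND R3, 3: R3=3&3=3
after SUB R2, R6: R2=(-6)-12=-18
after SUB R6, 2: R6=12-2=10
CMP R6, 0  (cmp 10,0)
JGT loop: taken
after AND R3, 3: R3=3&3=3
after SUB R2, R6: R2=(-18)-10=-28
after SUB R6, 2: R6=10-2=8
CMP R6, 0  (cmp 8,0)
JGT loop: taken
after AND R3, 3: R3=3&3=3
after SUB R2, R6: R2=(-28)-8=-36
after SUB R6, 2: R6=8-2=6
CMP R6, 0  (cmp 6,0)
JGT loop: taken
after AND R3, 3: R3=3&3=3
After step 24: R6 = 6.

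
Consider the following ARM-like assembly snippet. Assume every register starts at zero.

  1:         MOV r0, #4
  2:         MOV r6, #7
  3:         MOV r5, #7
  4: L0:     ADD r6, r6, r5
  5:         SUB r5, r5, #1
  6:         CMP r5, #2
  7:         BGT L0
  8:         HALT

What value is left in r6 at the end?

32

r0=4
r6=7
r5=7
r6=7+7=14
r5=7-1=6
CMP r5, #2  (cmp 6,2)
BGT L0: taken
r6=14+6=20
r5=6-1=5
CMP r5, #2  (cmp 5,2)
BGT L0: taken
r6=20+5=25
r5=5-1=4
CMP r5, #2  (cmp 4,2)
BGT L0: taken
r6=25+4=29
r5=4-1=3
CMP r5, #2  (cmp 3,2)
BGT L0: taken
r6=29+3=32
r5=3-1=2
CMP r5, #2  (cmp 2,2)
BGT L0: not taken
halt.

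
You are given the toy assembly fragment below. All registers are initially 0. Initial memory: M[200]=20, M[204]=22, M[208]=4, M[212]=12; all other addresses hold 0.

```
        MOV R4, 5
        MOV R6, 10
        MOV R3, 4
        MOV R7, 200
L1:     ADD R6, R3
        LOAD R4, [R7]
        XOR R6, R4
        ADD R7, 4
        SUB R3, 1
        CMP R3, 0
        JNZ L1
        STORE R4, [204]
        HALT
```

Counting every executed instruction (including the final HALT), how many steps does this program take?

after MOV R4, 5: R4=5
after MOV R6, 10: R6=10
after MOV R3, 4: R3=4
after MOV R7, 200: R7=200
after ADD R6, R3: R6=10+4=14
after LOAD R4, [R7]: R4=M[200]=20
after XOR R6, R4: R6=14^20=26
after ADD R7, 4: R7=200+4=204
after SUB R3, 1: R3=4-1=3
CMP R3, 0  (cmp 3,0)
JNZ L1: taken
after ADD R6, R3: R6=26+3=29
after LOAD R4, [R7]: R4=M[204]=22
after XOR R6, R4: R6=29^22=11
after ADD R7, 4: R7=204+4=208
after SUB R3, 1: R3=3-1=2
CMP R3, 0  (cmp 2,0)
JNZ L1: taken
after ADD R6, R3: R6=11+2=13
after LOAD R4, [R7]: R4=M[208]=4
after XOR R6, R4: R6=13^4=9
after ADD R7, 4: R7=208+4=212
after SUB R3, 1: R3=2-1=1
CMP R3, 0  (cmp 1,0)
JNZ L1: taken
after ADD R6, R3: R6=9+1=10
after LOAD R4, [R7]: R4=M[212]=12
after XOR R6, R4: R6=10^12=6
after ADD R7, 4: R7=212+4=216
after SUB R3, 1: R3=1-1=0
CMP R3, 0  (cmp 0,0)
JNZ L1: not taken
STORE R4, [204] → M[204]=12
halt.
Total executed instructions: 34.

34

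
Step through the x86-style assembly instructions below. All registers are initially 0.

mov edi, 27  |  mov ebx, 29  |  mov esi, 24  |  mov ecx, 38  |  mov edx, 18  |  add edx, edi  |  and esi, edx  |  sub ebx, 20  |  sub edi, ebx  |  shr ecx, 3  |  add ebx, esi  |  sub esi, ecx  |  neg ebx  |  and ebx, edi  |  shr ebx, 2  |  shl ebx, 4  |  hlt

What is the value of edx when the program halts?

45

mov edi, 27 → edi=27
mov ebx, 29 → ebx=29
mov esi, 24 → esi=24
mov ecx, 38 → ecx=38
mov edx, 18 → edx=18
add edx, edi → edx=18+27=45
and esi, edx → esi=24&45=8
sub ebx, 20 → ebx=29-20=9
sub edi, ebx → edi=27-9=18
shr ecx, 3 → ecx=38>>3=4
add ebx, esi → ebx=9+8=17
sub esi, ecx → esi=8-4=4
neg ebx → ebx=-(17)=-17
and ebx, edi → ebx=(-17)&18=2
shr ebx, 2 → ebx=2>>2=0
shl ebx, 4 → ebx=0<<4=0
halt.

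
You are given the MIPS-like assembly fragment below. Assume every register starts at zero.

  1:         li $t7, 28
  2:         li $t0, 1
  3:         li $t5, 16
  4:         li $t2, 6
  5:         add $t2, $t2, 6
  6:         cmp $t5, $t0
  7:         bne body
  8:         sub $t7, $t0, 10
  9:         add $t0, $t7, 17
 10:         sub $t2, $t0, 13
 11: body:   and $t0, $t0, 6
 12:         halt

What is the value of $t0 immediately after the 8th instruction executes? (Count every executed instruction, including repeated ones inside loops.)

0

after li $t7, 28: $t7=28
after li $t0, 1: $t0=1
after li $t5, 16: $t5=16
after li $t2, 6: $t2=6
after add $t2, $t2, 6: $t2=6+6=12
cmp $t5, $t0  (cmp 16,1)
bne body: taken
after and $t0, $t0, 6: $t0=1&6=0
After step 8: $t0 = 0.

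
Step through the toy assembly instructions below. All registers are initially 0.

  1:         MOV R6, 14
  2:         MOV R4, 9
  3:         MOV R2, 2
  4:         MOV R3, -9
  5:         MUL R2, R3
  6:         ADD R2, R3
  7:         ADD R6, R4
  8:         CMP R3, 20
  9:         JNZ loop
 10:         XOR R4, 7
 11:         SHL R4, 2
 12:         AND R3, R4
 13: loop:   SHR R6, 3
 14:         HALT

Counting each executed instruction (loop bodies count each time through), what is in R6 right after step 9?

23

MOV R6, 14 → R6=14
MOV R4, 9 → R4=9
MOV R2, 2 → R2=2
MOV R3, -9 → R3=-9
MUL R2, R3 → R2=2*(-9)=-18
ADD R2, R3 → R2=(-18)+(-9)=-27
ADD R6, R4 → R6=14+9=23
CMP R3, 20  (cmp -9,20)
JNZ loop: taken
After step 9: R6 = 23.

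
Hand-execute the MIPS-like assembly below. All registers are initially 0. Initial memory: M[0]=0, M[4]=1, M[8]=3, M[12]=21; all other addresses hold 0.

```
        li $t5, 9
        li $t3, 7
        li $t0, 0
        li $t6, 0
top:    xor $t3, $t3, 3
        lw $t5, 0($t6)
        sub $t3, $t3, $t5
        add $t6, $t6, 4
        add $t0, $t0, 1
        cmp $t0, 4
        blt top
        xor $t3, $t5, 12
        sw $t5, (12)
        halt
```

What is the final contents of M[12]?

$t5=9
$t3=7
$t0=0
$t6=0
$t3=7^3=4
$t5=M[0]=0
$t3=4-0=4
$t6=0+4=4
$t0=0+1=1
cmp $t0, 4  (cmp 1,4)
blt top: taken
$t3=4^3=7
$t5=M[4]=1
$t3=7-1=6
$t6=4+4=8
$t0=1+1=2
cmp $t0, 4  (cmp 2,4)
blt top: taken
$t3=6^3=5
$t5=M[8]=3
$t3=5-3=2
$t6=8+4=12
$t0=2+1=3
cmp $t0, 4  (cmp 3,4)
blt top: taken
$t3=2^3=1
$t5=M[12]=21
$t3=1-21=-20
$t6=12+4=16
$t0=3+1=4
cmp $t0, 4  (cmp 4,4)
blt top: not taken
$t3=21^12=25
sw $t5, (12) → M[12]=21
halt.

21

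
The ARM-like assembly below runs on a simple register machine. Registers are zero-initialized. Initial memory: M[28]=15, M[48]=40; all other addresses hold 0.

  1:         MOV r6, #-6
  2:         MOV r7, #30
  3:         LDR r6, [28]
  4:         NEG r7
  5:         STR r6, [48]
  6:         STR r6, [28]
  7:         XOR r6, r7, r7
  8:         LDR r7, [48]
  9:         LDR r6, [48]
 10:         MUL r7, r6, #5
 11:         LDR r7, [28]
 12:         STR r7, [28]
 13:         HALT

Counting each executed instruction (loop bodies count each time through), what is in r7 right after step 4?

-30

r6=-6
r7=30
r6=M[28]=15
r7=-(30)=-30
After step 4: r7 = -30.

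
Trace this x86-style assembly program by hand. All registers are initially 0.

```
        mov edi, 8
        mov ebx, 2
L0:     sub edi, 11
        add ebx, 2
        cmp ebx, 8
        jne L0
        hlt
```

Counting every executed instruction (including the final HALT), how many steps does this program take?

after mov edi, 8: edi=8
after mov ebx, 2: ebx=2
after sub edi, 11: edi=8-11=-3
after add ebx, 2: ebx=2+2=4
cmp ebx, 8  (cmp 4,8)
jne L0: taken
after sub edi, 11: edi=(-3)-11=-14
after add ebx, 2: ebx=4+2=6
cmp ebx, 8  (cmp 6,8)
jne L0: taken
after sub edi, 11: edi=(-14)-11=-25
after add ebx, 2: ebx=6+2=8
cmp ebx, 8  (cmp 8,8)
jne L0: not taken
halt.
Total executed instructions: 15.

15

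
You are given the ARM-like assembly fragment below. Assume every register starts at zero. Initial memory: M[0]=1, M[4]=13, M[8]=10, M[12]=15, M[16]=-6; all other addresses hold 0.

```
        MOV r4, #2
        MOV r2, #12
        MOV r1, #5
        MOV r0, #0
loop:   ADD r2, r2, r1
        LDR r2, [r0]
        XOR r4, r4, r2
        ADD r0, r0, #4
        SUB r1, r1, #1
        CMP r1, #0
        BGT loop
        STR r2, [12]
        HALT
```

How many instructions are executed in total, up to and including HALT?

41

after MOV r4, #2: r4=2
after MOV r2, #12: r2=12
after MOV r1, #5: r1=5
after MOV r0, #0: r0=0
after ADD r2, r2, r1: r2=12+5=17
after LDR r2, [r0]: r2=M[0]=1
after XOR r4, r4, r2: r4=2^1=3
after ADD r0, r0, #4: r0=0+4=4
after SUB r1, r1, #1: r1=5-1=4
CMP r1, #0  (cmp 4,0)
BGT loop: taken
after ADD r2, r2, r1: r2=1+4=5
after LDR r2, [r0]: r2=M[4]=13
after XOR r4, r4, r2: r4=3^13=14
after ADD r0, r0, #4: r0=4+4=8
after SUB r1, r1, #1: r1=4-1=3
CMP r1, #0  (cmp 3,0)
BGT loop: taken
after ADD r2, r2, r1: r2=13+3=16
after LDR r2, [r0]: r2=M[8]=10
after XOR r4, r4, r2: r4=14^10=4
after ADD r0, r0, #4: r0=8+4=12
after SUB r1, r1, #1: r1=3-1=2
CMP r1, #0  (cmp 2,0)
BGT loop: taken
after ADD r2, r2, r1: r2=10+2=12
after LDR r2, [r0]: r2=M[12]=15
after XOR r4, r4, r2: r4=4^15=11
after ADD r0, r0, #4: r0=12+4=16
after SUB r1, r1, #1: r1=2-1=1
CMP r1, #0  (cmp 1,0)
BGT loop: taken
after ADD r2, r2, r1: r2=15+1=16
after LDR r2, [r0]: r2=M[16]=-6
after XOR r4, r4, r2: r4=11^(-6)=-15
after ADD r0, r0, #4: r0=16+4=20
after SUB r1, r1, #1: r1=1-1=0
CMP r1, #0  (cmp 0,0)
BGT loop: not taken
STR r2, [12] → M[12]=-6
halt.
Total executed instructions: 41.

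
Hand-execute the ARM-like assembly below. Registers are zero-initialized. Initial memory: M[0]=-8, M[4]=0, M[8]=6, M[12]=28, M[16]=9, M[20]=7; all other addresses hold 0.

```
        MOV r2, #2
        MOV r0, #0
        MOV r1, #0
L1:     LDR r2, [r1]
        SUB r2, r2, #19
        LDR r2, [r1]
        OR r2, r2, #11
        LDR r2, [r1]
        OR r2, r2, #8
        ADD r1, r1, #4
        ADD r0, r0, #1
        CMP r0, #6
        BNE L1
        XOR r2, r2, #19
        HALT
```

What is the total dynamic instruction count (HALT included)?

r2=2
r0=0
r1=0
r2=M[0]=-8
r2=(-8)-19=-27
r2=M[0]=-8
r2=(-8)|11=-5
r2=M[0]=-8
r2=(-8)|8=-8
r1=0+4=4
r0=0+1=1
CMP r0, #6  (cmp 1,6)
BNE L1: taken
r2=M[4]=0
r2=0-19=-19
r2=M[4]=0
r2=0|11=11
r2=M[4]=0
r2=0|8=8
r1=4+4=8
r0=1+1=2
CMP r0, #6  (cmp 2,6)
BNE L1: taken
r2=M[8]=6
r2=6-19=-13
r2=M[8]=6
r2=6|11=15
r2=M[8]=6
r2=6|8=14
r1=8+4=12
r0=2+1=3
CMP r0, #6  (cmp 3,6)
BNE L1: taken
r2=M[12]=28
r2=28-19=9
r2=M[12]=28
r2=28|11=31
r2=M[12]=28
r2=28|8=28
r1=12+4=16
r0=3+1=4
CMP r0, #6  (cmp 4,6)
BNE L1: taken
r2=M[16]=9
r2=9-19=-10
r2=M[16]=9
r2=9|11=11
r2=M[16]=9
r2=9|8=9
r1=16+4=20
r0=4+1=5
CMP r0, #6  (cmp 5,6)
BNE L1: taken
r2=M[20]=7
r2=7-19=-12
r2=M[20]=7
r2=7|11=15
r2=M[20]=7
r2=7|8=15
r1=20+4=24
r0=5+1=6
CMP r0, #6  (cmp 6,6)
BNE L1: not taken
r2=15^19=28
halt.
Total executed instructions: 65.

65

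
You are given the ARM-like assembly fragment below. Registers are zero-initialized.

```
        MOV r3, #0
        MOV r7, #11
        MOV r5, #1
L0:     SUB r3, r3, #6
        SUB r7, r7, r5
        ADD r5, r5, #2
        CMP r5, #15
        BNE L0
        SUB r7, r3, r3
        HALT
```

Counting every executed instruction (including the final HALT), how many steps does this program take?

after MOV r3, #0: r3=0
after MOV r7, #11: r7=11
after MOV r5, #1: r5=1
after SUB r3, r3, #6: r3=0-6=-6
after SUB r7, r7, r5: r7=11-1=10
after ADD r5, r5, #2: r5=1+2=3
CMP r5, #15  (cmp 3,15)
BNE L0: taken
after SUB r3, r3, #6: r3=(-6)-6=-12
after SUB r7, r7, r5: r7=10-3=7
after ADD r5, r5, #2: r5=3+2=5
CMP r5, #15  (cmp 5,15)
BNE L0: taken
after SUB r3, r3, #6: r3=(-12)-6=-18
after SUB r7, r7, r5: r7=7-5=2
after ADD r5, r5, #2: r5=5+2=7
CMP r5, #15  (cmp 7,15)
BNE L0: taken
after SUB r3, r3, #6: r3=(-18)-6=-24
after SUB r7, r7, r5: r7=2-7=-5
after ADD r5, r5, #2: r5=7+2=9
CMP r5, #15  (cmp 9,15)
BNE L0: taken
after SUB r3, r3, #6: r3=(-24)-6=-30
after SUB r7, r7, r5: r7=(-5)-9=-14
after ADD r5, r5, #2: r5=9+2=11
CMP r5, #15  (cmp 11,15)
BNE L0: taken
after SUB r3, r3, #6: r3=(-30)-6=-36
after SUB r7, r7, r5: r7=(-14)-11=-25
after ADD r5, r5, #2: r5=11+2=13
CMP r5, #15  (cmp 13,15)
BNE L0: taken
after SUB r3, r3, #6: r3=(-36)-6=-42
after SUB r7, r7, r5: r7=(-25)-13=-38
after ADD r5, r5, #2: r5=13+2=15
CMP r5, #15  (cmp 15,15)
BNE L0: not taken
after SUB r7, r3, r3: r7=(-42)-(-42)=0
halt.
Total executed instructions: 40.

40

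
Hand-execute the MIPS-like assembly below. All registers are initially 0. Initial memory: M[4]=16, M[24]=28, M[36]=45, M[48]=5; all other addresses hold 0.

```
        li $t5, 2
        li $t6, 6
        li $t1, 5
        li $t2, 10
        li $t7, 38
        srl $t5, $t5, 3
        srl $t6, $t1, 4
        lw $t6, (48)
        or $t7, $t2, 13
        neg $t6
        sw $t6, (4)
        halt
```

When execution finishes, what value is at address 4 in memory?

after li $t5, 2: $t5=2
after li $t6, 6: $t6=6
after li $t1, 5: $t1=5
after li $t2, 10: $t2=10
after li $t7, 38: $t7=38
after srl $t5, $t5, 3: $t5=2>>3=0
after srl $t6, $t1, 4: $t6=5>>4=0
after lw $t6, (48): $t6=M[48]=5
after or $t7, $t2, 13: $t7=10|13=15
after neg $t6: $t6=-(5)=-5
sw $t6, (4) → M[4]=-5
halt.

-5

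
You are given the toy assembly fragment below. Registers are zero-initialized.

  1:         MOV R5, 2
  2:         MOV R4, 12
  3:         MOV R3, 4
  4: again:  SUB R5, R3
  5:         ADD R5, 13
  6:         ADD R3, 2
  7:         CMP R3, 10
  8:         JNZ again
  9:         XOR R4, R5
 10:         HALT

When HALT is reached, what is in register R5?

23

after MOV R5, 2: R5=2
after MOV R4, 12: R4=12
after MOV R3, 4: R3=4
after SUB R5, R3: R5=2-4=-2
after ADD R5, 13: R5=(-2)+13=11
after ADD R3, 2: R3=4+2=6
CMP R3, 10  (cmp 6,10)
JNZ again: taken
after SUB R5, R3: R5=11-6=5
after ADD R5, 13: R5=5+13=18
after ADD R3, 2: R3=6+2=8
CMP R3, 10  (cmp 8,10)
JNZ again: taken
after SUB R5, R3: R5=18-8=10
after ADD R5, 13: R5=10+13=23
after ADD R3, 2: R3=8+2=10
CMP R3, 10  (cmp 10,10)
JNZ again: not taken
after XOR R4, R5: R4=12^23=27
halt.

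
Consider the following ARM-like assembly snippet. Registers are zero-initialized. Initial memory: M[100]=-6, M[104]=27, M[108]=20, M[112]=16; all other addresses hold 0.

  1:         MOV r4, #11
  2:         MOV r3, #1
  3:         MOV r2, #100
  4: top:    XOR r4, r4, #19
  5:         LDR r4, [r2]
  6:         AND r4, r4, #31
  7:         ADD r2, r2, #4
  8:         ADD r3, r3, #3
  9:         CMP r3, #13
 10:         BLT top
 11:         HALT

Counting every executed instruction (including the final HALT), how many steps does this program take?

r4=11
r3=1
r2=100
r4=11^19=24
r4=M[100]=-6
r4=(-6)&31=26
r2=100+4=104
r3=1+3=4
CMP r3, #13  (cmp 4,13)
BLT top: taken
r4=26^19=9
r4=M[104]=27
r4=27&31=27
r2=104+4=108
r3=4+3=7
CMP r3, #13  (cmp 7,13)
BLT top: taken
r4=27^19=8
r4=M[108]=20
r4=20&31=20
r2=108+4=112
r3=7+3=10
CMP r3, #13  (cmp 10,13)
BLT top: taken
r4=20^19=7
r4=M[112]=16
r4=16&31=16
r2=112+4=116
r3=10+3=13
CMP r3, #13  (cmp 13,13)
BLT top: not taken
halt.
Total executed instructions: 32.

32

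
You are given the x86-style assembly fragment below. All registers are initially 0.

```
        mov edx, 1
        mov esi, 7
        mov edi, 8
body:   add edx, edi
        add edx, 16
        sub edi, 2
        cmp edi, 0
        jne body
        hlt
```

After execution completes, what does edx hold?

mov edx, 1 → edx=1
mov esi, 7 → esi=7
mov edi, 8 → edi=8
add edx, edi → edx=1+8=9
add edx, 16 → edx=9+16=25
sub edi, 2 → edi=8-2=6
cmp edi, 0  (cmp 6,0)
jne body: taken
add edx, edi → edx=25+6=31
add edx, 16 → edx=31+16=47
sub edi, 2 → edi=6-2=4
cmp edi, 0  (cmp 4,0)
jne body: taken
add edx, edi → edx=47+4=51
add edx, 16 → edx=51+16=67
sub edi, 2 → edi=4-2=2
cmp edi, 0  (cmp 2,0)
jne body: taken
add edx, edi → edx=67+2=69
add edx, 16 → edx=69+16=85
sub edi, 2 → edi=2-2=0
cmp edi, 0  (cmp 0,0)
jne body: not taken
halt.

85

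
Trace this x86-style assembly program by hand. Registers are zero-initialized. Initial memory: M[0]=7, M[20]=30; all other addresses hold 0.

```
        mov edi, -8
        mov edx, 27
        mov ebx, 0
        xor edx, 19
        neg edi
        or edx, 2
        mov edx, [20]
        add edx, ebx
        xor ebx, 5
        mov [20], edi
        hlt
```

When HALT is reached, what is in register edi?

8

edi=-8
edx=27
ebx=0
edx=27^19=8
edi=-(-8)=8
edx=8|2=10
edx=M[20]=30
edx=30+0=30
ebx=0^5=5
mov [20], edi → M[20]=8
halt.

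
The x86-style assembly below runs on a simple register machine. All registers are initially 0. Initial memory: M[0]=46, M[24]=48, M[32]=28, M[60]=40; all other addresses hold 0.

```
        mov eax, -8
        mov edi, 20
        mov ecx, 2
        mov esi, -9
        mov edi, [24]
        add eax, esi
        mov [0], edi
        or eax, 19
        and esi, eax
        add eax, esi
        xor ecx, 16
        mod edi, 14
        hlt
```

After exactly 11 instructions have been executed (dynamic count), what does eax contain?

-10

eax=-8
edi=20
ecx=2
esi=-9
edi=M[24]=48
eax=(-8)+(-9)=-17
mov [0], edi → M[0]=48
eax=(-17)|19=-1
esi=(-9)&(-1)=-9
eax=(-1)+(-9)=-10
ecx=2^16=18
After step 11: eax = -10.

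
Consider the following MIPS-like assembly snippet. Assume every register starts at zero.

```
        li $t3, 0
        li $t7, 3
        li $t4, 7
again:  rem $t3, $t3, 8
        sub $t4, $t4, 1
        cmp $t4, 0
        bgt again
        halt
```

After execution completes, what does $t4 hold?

0

li $t3, 0 → $t3=0
li $t7, 3 → $t7=3
li $t4, 7 → $t4=7
rem $t3, $t3, 8 → $t3=0%8=0
sub $t4, $t4, 1 → $t4=7-1=6
cmp $t4, 0  (cmp 6,0)
bgt again: taken
rem $t3, $t3, 8 → $t3=0%8=0
sub $t4, $t4, 1 → $t4=6-1=5
cmp $t4, 0  (cmp 5,0)
bgt again: taken
rem $t3, $t3, 8 → $t3=0%8=0
sub $t4, $t4, 1 → $t4=5-1=4
cmp $t4, 0  (cmp 4,0)
bgt again: taken
rem $t3, $t3, 8 → $t3=0%8=0
sub $t4, $t4, 1 → $t4=4-1=3
cmp $t4, 0  (cmp 3,0)
bgt again: taken
rem $t3, $t3, 8 → $t3=0%8=0
sub $t4, $t4, 1 → $t4=3-1=2
cmp $t4, 0  (cmp 2,0)
bgt again: taken
rem $t3, $t3, 8 → $t3=0%8=0
sub $t4, $t4, 1 → $t4=2-1=1
cmp $t4, 0  (cmp 1,0)
bgt again: taken
rem $t3, $t3, 8 → $t3=0%8=0
sub $t4, $t4, 1 → $t4=1-1=0
cmp $t4, 0  (cmp 0,0)
bgt again: not taken
halt.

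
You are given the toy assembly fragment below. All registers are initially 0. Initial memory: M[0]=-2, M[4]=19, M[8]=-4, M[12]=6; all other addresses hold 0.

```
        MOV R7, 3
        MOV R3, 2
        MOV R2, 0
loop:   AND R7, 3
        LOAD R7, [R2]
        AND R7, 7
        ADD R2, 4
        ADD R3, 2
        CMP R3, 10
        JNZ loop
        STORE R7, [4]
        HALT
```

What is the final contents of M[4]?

6

MOV R7, 3 → R7=3
MOV R3, 2 → R3=2
MOV R2, 0 → R2=0
AND R7, 3 → R7=3&3=3
LOAD R7, [R2] → R7=M[0]=-2
AND R7, 7 → R7=(-2)&7=6
ADD R2, 4 → R2=0+4=4
ADD R3, 2 → R3=2+2=4
CMP R3, 10  (cmp 4,10)
JNZ loop: taken
AND R7, 3 → R7=6&3=2
LOAD R7, [R2] → R7=M[4]=19
AND R7, 7 → R7=19&7=3
ADD R2, 4 → R2=4+4=8
ADD R3, 2 → R3=4+2=6
CMP R3, 10  (cmp 6,10)
JNZ loop: taken
AND R7, 3 → R7=3&3=3
LOAD R7, [R2] → R7=M[8]=-4
AND R7, 7 → R7=(-4)&7=4
ADD R2, 4 → R2=8+4=12
ADD R3, 2 → R3=6+2=8
CMP R3, 10  (cmp 8,10)
JNZ loop: taken
AND R7, 3 → R7=4&3=0
LOAD R7, [R2] → R7=M[12]=6
AND R7, 7 → R7=6&7=6
ADD R2, 4 → R2=12+4=16
ADD R3, 2 → R3=8+2=10
CMP R3, 10  (cmp 10,10)
JNZ loop: not taken
STORE R7, [4] → M[4]=6
halt.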